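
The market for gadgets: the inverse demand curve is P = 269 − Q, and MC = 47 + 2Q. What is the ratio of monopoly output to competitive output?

The monopolist equates marginal revenue to marginal cost: 269 − 2Q = 47 + 2Q, so Q = 55.5. From demand, P = 213.5.
Competitive equilibrium sets price equal to marginal cost: 269 − Q = 47 + 2Q, so Q = 74 and P = 195.
Ratio Q_m/Q_c = 55.5/74 = 0.75.

Q_m/Q_c = 0.75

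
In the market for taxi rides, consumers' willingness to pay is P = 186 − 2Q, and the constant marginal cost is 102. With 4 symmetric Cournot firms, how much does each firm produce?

q_i = 8.4

With 4 symmetric Cournot firms, each firm's FOC gives 186 − 10q = 102, so q = 8.4, Q = 4·8.4 = 33.6, and P = 118.8.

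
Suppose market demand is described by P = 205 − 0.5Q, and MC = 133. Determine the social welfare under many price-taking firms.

TS = 5184

Under competition P = MC = 133, so Q = (205 − 133)/0.5 = 144.
CS = ½·(205 − 133)·144 = 5184; PS = (133 − 133)·144 = 0; TS = 5184.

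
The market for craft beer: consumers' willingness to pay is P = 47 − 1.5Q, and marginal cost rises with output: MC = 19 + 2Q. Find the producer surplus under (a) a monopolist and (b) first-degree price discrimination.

Monopoly: PS = 78.4; Perfect PD: PS = 112

Monopoly sets MR = MC: 47 − 3Q = 19 + 2Q ⇒ Q = 5.6, P = 47 − 1.5·5.6 = 38.6.
PS = P·Q − VC(Q) = 38.6·5.6 − (19·5.6 + ½·2·5.6²) = 78.4.
Under first-degree price discrimination the firm charges each unit its demand price and produces up to where P = MC, i.e. Q = 8. Consumer surplus is zero; producer surplus equals total surplus.
PS = ½·(47 − 19)·8 = 112.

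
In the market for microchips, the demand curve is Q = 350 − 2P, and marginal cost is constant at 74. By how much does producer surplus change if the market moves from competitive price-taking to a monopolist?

PS rises by 5100.5

Inverting demand: P = 175 − 0.5Q.
Under competition P = MC = 74, so Q = (175 − 74)/0.5 = 202.
PS = (74 − 74)·202 = 0.
The monopolist equates marginal revenue to marginal cost: 175 − Q = 74, so Q = 101. From demand, P = 124.5.
PS = (124.5 − 74)·101 = 5100.5.
Change in producer surplus: 5100.5 − 0 = 5100.5.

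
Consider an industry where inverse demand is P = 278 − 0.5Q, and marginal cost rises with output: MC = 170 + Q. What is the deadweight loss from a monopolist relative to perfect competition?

Under competition P = MC: 278 − 0.5Q = 170 + Q ⇒ Q = 72, P = 242.
A monopolist chooses Q where MR = MC. MR = 278 − Q; setting this equal to 170 + Q gives Q = 54 and P = 251.
CS = ½·(278 − 242)·72 = 1296; PS = (242·72 − 170·72 − ½·1·72²) = 2592; TS = 3888.
CS = ½·(278 − 251)·54 = 729; PS = (251·54 − 170·54 − ½·1·54²) = 2916; TS = 3645.
DWL = 3888 − 3645 = 243.

DWL = 243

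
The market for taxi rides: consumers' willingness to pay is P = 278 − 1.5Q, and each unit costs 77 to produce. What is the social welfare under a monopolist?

TS = 10100.25

The monopolist equates marginal revenue to marginal cost: 278 − 3Q = 77, so Q = 67. From demand, P = 177.5.
CS = ½·(278 − 177.5)·67 = 3366.75; PS = (177.5 − 77)·67 = 6733.5; TS = 10100.25.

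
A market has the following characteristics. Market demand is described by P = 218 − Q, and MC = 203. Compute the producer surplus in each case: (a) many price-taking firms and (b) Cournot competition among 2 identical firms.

Competition: PS = 0; Cournot: PS = 50

Competitive firms price at marginal cost: P = 203, giving Q = 15.
PS = (203 − 203)·15 = 0.
In a 2-firm Cournot equilibrium, symmetry and the first-order condition give q = (218 − 203)/(3) = 5. So Q = 10 and P = 208.
PS = (208 − 203)·10 = 50.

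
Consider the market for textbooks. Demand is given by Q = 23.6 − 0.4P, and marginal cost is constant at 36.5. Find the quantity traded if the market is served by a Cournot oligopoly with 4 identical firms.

Q = 7.2

Inverting demand: P = 59 − 2.5Q.
In a 4-firm Cournot equilibrium, symmetry and the first-order condition give q = (59 − 36.5)/(12.5) = 1.8. So Q = 7.2 and P = 41.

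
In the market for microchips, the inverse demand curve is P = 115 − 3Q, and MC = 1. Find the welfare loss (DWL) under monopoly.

DWL = 541.5

Under competition P = MC = 1, so Q = (115 − 1)/3 = 38.
A monopolist chooses Q where MR = MC. MR = 115 − 6Q; setting this equal to 1 gives Q = 19 and P = 58.
DWL is the triangle between Q = 19 and Q = 38: ½·(38 − 19)·(58 − 1) = 541.5.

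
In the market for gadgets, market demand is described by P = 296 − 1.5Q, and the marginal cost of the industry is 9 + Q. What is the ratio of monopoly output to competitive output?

Q_m/Q_c = 0.625

Monopoly sets MR = MC: 296 − 3Q = 9 + Q ⇒ Q = 71.75, P = 296 − 1.5·71.75 = 188.375.
Competitive equilibrium sets price equal to marginal cost: 296 − 1.5Q = 9 + Q, so Q = 114.8 and P = 123.8.
Ratio Q_m/Q_c = 71.75/114.8 = 0.625.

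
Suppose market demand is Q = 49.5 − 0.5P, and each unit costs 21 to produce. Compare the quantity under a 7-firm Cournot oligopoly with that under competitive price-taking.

Cournot: Q = 34.125; Competition: Q = 39

Inverting demand: P = 99 − 2Q.
In a 7-firm Cournot equilibrium, symmetry and the first-order condition give q = (99 − 21)/(16) = 4.875. So Q = 34.125 and P = 30.75.
Perfect competition: P = MC = 21, so 99 − 2Q = 21 and Q = 39.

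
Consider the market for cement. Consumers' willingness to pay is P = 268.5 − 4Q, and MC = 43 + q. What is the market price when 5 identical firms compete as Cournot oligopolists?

P = 88.1

With 5 symmetric Cournot firms, each firm's FOC gives 268.5 − 24q = 43 + q, so q = 9.02, Q = 5·9.02 = 45.1, and P = 88.1.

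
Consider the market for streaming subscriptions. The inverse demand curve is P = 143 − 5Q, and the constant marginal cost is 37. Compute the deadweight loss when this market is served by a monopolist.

DWL = 280.9

Under competition P = MC = 37, so Q = (143 − 37)/5 = 21.2.
Monopoly sets MR = MC: 143 − 10Q = 37 ⇒ Q = 10.6, P = 143 − 5·10.6 = 90.
DWL is the triangle between Q = 10.6 and Q = 21.2: ½·(21.2 − 10.6)·(90 − 37) = 280.9.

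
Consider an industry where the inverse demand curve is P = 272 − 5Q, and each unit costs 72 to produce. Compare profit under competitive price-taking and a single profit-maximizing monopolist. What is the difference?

Profit rises by 2000

Competitive firms price at marginal cost: P = 72, giving Q = 40.
Profit = (72 − 72)·40 = 0.
A monopolist chooses Q where MR = MC. MR = 272 − 10Q; setting this equal to 72 gives Q = 20 and P = 172.
Profit = (172 − 72)·20 = 2000.
Change in profit: 2000 − 0 = 2000.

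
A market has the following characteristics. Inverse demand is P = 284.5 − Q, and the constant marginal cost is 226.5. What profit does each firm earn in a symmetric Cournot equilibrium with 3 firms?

π_i = 210.25

With 3 symmetric Cournot firms, each firm's FOC gives 284.5 − 4q = 226.5, so q = 14.5, Q = 3·14.5 = 43.5, and P = 241.
Each firm's profit = (241 − 226.5)·14.5 = 210.25.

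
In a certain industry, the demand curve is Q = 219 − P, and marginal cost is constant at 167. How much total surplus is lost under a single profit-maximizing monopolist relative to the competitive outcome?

Inverting demand: P = 219 − Q.
Perfect competition: P = MC = 167, so 219 − Q = 167 and Q = 52.
Monopoly sets MR = MC: 219 − 2Q = 167 ⇒ Q = 26, P = 219 − 26 = 193.
DWL is the triangle between Q = 26 and Q = 52: ½·(52 − 26)·(193 − 167) = 338.

DWL = 338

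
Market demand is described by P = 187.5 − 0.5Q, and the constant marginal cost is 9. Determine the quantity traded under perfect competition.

Competitive firms price at marginal cost: P = 9, giving Q = 357.

Q = 357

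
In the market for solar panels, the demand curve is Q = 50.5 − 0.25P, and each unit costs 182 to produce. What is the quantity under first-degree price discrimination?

Q = 5

Inverting demand: P = 202 − 4Q.
A perfectly discriminating monopolist sells every unit with P(Q) ≥ MC(Q), so output equals the competitive quantity Q = 5. Each buyer pays their reservation price, so CS = 0 and the firm captures all surplus.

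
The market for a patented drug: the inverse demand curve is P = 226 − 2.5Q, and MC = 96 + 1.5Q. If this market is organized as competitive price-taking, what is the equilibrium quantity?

Under competition P = MC: 226 − 2.5Q = 96 + 1.5Q ⇒ Q = 32.5, P = 144.75.

Q = 32.5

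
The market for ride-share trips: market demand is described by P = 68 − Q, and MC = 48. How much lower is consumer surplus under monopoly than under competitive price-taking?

Consumer surplus falls by 150

Perfect competition: P = MC = 48, so 68 − Q = 48 and Q = 20.
CS = ½·(68 − 48)·20 = 200.
A monopolist chooses Q where MR = MC. MR = 68 − 2Q; setting this equal to 48 gives Q = 10 and P = 58.
CS = ½·(68 − 58)·10 = 50.
Change in consumer surplus: 50 − 200 = −150.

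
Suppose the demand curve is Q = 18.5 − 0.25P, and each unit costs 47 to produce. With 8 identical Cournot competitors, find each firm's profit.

Inverting demand: P = 74 − 4Q.
With 8 symmetric Cournot firms, each firm's FOC gives 74 − 36q = 47, so q = 0.75, Q = 8·0.75 = 6, and P = 50.
Each firm's profit = (50 − 47)·0.75 = 2.25.

π_i = 2.25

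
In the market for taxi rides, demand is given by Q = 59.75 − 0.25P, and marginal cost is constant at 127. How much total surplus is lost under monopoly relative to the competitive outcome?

DWL = 392

Inverting demand: P = 239 − 4Q.
Perfect competition: P = MC = 127, so 239 − 4Q = 127 and Q = 28.
A monopolist chooses Q where MR = MC. MR = 239 − 8Q; setting this equal to 127 gives Q = 14 and P = 183.
DWL is the triangle between Q = 14 and Q = 28: ½·(28 − 14)·(183 − 127) = 392.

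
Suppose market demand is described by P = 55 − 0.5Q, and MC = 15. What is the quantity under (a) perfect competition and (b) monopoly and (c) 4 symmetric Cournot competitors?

Perfect competition: P = MC = 15, so 55 − 0.5Q = 15 and Q = 80.
A monopolist chooses Q where MR = MC. MR = 55 − Q; setting this equal to 15 gives Q = 40 and P = 35.
With 4 symmetric Cournot firms, each firm's FOC gives 55 − 2.5q = 15, so q = 16, Q = 4·16 = 64, and P = 23.

Competition: Q = 80; Monopoly: Q = 40; Cournot: Q = 64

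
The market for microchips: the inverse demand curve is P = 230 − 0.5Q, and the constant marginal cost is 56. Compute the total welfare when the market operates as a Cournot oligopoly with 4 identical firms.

With 4 symmetric Cournot firms, each firm's FOC gives 230 − 2.5q = 56, so q = 69.6, Q = 4·69.6 = 278.4, and P = 90.8.
CS = ½·(230 − 90.8)·278.4 = 19376.64; PS = (90.8 − 56)·278.4 = 9688.32; TS = 29064.96.

TS = 29064.96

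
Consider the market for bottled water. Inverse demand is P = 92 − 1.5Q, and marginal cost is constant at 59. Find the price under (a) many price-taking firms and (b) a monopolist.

Perfect competition: P = MC = 59, so 92 − 1.5Q = 59 and Q = 22.
Monopoly sets MR = MC: 92 − 3Q = 59 ⇒ Q = 11, P = 92 − 1.5·11 = 75.5.

Competition: P = 59; Monopoly: P = 75.5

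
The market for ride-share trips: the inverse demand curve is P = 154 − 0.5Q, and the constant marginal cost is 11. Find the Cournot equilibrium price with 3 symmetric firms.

P = 46.75

Cournot with 3 identical firms: the symmetric best-response condition is 154 − 2q = 11. Each firm produces q = 71.5, total output Q = 214.5, price P = 46.75.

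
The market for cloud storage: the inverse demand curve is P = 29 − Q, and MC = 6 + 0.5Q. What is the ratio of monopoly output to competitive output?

Q_m/Q_c = 0.6

The monopolist equates marginal revenue to marginal cost: 29 − 2Q = 6 + 0.5Q, so Q = 9.2. From demand, P = 19.8.
Competitive equilibrium sets price equal to marginal cost: 29 − Q = 6 + 0.5Q, so Q = 46/3 and P = 41/3.
Ratio Q_m/Q_c = 9.2/(46/3) = 0.6.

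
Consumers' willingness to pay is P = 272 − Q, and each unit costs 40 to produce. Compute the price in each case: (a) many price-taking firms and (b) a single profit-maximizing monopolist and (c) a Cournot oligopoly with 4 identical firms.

Competition: P = 40; Monopoly: P = 156; Cournot: P = 86.4

Under competition P = MC = 40, so Q = (272 − 40)/1 = 232.
Monopoly sets MR = MC: 272 − 2Q = 40 ⇒ Q = 116, P = 272 − 116 = 156.
With 4 symmetric Cournot firms, each firm's FOC gives 272 − 5q = 40, so q = 46.4, Q = 4·46.4 = 185.6, and P = 86.4.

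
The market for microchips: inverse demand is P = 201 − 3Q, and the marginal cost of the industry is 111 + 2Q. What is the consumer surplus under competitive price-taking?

CS = 486

Competitive equilibrium sets price equal to marginal cost: 201 − 3Q = 111 + 2Q, so Q = 18 and P = 147.
CS = ½·(201 − 147)·18 = 486.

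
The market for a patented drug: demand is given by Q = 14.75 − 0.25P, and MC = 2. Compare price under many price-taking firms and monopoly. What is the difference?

Inverting demand: P = 59 − 4Q.
Competitive firms price at marginal cost: P = 2, giving Q = 14.25.
The monopolist equates marginal revenue to marginal cost: 59 − 8Q = 2, so Q = 7.125. From demand, P = 30.5.
Change in price: 30.5 − 2 = 28.5.

P rises by 28.5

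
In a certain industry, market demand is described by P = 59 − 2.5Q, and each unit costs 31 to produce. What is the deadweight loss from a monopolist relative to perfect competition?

DWL = 39.2

Competitive firms price at marginal cost: P = 31, giving Q = 11.2.
Monopoly sets MR = MC: 59 − 5Q = 31 ⇒ Q = 5.6, P = 59 − 2.5·5.6 = 45.
DWL is the triangle between Q = 5.6 and Q = 11.2: ½·(11.2 − 5.6)·(45 − 31) = 39.2.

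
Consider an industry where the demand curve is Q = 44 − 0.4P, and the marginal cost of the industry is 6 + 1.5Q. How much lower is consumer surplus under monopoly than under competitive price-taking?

Inverting demand: P = 110 − 2.5Q.
Competitive equilibrium sets price equal to marginal cost: 110 − 2.5Q = 6 + 1.5Q, so Q = 26 and P = 45.
CS = ½·(110 − 45)·26 = 845.
Monopoly sets MR = MC: 110 − 5Q = 6 + 1.5Q ⇒ Q = 16, P = 110 − 2.5·16 = 70.
CS = ½·(110 − 70)·16 = 320.
Change in consumer surplus: 320 − 845 = −525.

Consumer surplus falls by 525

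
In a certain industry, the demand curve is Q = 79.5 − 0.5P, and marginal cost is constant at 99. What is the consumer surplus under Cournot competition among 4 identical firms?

Inverting demand: P = 159 − 2Q.
Cournot with 4 identical firms: the symmetric best-response condition is 159 − 10q = 99. Each firm produces q = 6, total output Q = 24, price P = 111.
CS = ½·(159 − 111)·24 = 576.

CS = 576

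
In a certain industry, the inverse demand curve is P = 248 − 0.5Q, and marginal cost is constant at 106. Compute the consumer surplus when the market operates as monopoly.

CS = 5041

A monopolist chooses Q where MR = MC. MR = 248 − Q; setting this equal to 106 gives Q = 142 and P = 177.
CS = ½·(248 − 177)·142 = 5041.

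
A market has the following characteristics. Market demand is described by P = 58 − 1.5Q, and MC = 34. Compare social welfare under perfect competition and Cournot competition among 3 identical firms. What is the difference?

Under competition P = MC = 34, so Q = (58 − 34)/1.5 = 16.
CS = ½·(58 − 34)·16 = 192; PS = (34 − 34)·16 = 0; TS = 192.
Cournot with 3 identical firms: the symmetric best-response condition is 58 − 6q = 34. Each firm produces q = 4, total output Q = 12, price P = 40.
CS = ½·(58 − 40)·12 = 108; PS = (40 − 34)·12 = 72; TS = 180.
Change in social welfare: 180 − 192 = −12.

TS falls by 12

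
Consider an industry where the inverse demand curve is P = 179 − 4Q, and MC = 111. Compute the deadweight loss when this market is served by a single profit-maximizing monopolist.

Competitive firms price at marginal cost: P = 111, giving Q = 17.
A monopolist chooses Q where MR = MC. MR = 179 − 8Q; setting this equal to 111 gives Q = 8.5 and P = 145.
DWL is the triangle between Q = 8.5 and Q = 17: ½·(17 − 8.5)·(145 − 111) = 144.5.

DWL = 144.5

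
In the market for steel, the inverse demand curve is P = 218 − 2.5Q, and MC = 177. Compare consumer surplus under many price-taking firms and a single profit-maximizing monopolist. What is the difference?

CS falls by 252.15

Under competition P = MC = 177, so Q = (218 − 177)/2.5 = 16.4.
CS = ½·(218 − 177)·16.4 = 336.2.
The monopolist equates marginal revenue to marginal cost: 218 − 5Q = 177, so Q = 8.2. From demand, P = 197.5.
CS = ½·(218 − 197.5)·8.2 = 84.05.
Change in consumer surplus: 84.05 − 336.2 = −252.15.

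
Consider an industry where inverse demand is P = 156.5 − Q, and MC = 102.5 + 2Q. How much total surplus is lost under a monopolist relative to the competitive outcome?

DWL = 30.375

Competitive equilibrium sets price equal to marginal cost: 156.5 − Q = 102.5 + 2Q, so Q = 18 and P = 138.5.
Monopoly sets MR = MC: 156.5 − 2Q = 102.5 + 2Q ⇒ Q = 13.5, P = 156.5 − 13.5 = 143.
CS = ½·(156.5 − 138.5)·18 = 162; PS = (138.5·18 − 102.5·18 − ½·2·18²) = 324; TS = 486.
CS = ½·(156.5 − 143)·13.5 = 91.125; PS = (143·13.5 − 102.5·13.5 − ½·2·13.5²) = 364.5; TS = 455.625.
DWL = 486 − 455.625 = 30.375.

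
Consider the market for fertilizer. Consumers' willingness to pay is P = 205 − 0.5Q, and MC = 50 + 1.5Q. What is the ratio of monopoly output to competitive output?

A monopolist chooses Q where MR = MC. MR = 205 − Q; setting this equal to 50 + 1.5Q gives Q = 62 and P = 174.
Competitive equilibrium sets price equal to marginal cost: 205 − 0.5Q = 50 + 1.5Q, so Q = 77.5 and P = 166.25.
Ratio Q_m/Q_c = 62/77.5 = 0.8.

Q_m/Q_c = 0.8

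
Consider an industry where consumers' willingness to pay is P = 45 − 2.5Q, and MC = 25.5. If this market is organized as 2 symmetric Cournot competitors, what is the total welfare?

With 2 symmetric Cournot firms, each firm's FOC gives 45 − 7.5q = 25.5, so q = 2.6, Q = 2·2.6 = 5.2, and P = 32.
CS = ½·(45 − 32)·5.2 = 33.8; PS = (32 − 25.5)·5.2 = 33.8; TS = 67.6.

TS = 67.6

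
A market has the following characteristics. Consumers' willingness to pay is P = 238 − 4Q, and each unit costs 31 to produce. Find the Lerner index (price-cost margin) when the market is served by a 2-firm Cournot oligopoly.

In a 2-firm Cournot equilibrium, symmetry and the first-order condition give q = (238 − 31)/(12) = 17.25. So Q = 34.5 and P = 100.
Lerner index = (P − MC)/P = (100 − 31)/100 = 0.69.

Lerner index = 0.69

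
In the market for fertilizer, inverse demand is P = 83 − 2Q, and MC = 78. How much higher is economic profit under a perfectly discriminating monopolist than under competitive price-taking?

Economic profit rises by 6.25

Under competition P = MC = 78, so Q = (83 − 78)/2 = 2.5.
Profit = (78 − 78)·2.5 = 0.
A perfectly discriminating monopolist sells every unit with P(Q) ≥ MC(Q), so output equals the competitive quantity Q = 2.5. Each buyer pays their reservation price, so CS = 0 and the firm captures all surplus.
PS equals the full surplus area, 6.25. Profit = 6.25 = 6.25.
Change in economic profit: 6.25 − 0 = 6.25.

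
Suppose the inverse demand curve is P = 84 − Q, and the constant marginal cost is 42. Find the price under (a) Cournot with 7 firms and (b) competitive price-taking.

Cournot: P = 47.25; Competition: P = 42

In a 7-firm Cournot equilibrium, symmetry and the first-order condition give q = (84 − 42)/(8) = 5.25. So Q = 36.75 and P = 47.25.
Perfect competition: P = MC = 42, so 84 − Q = 42 and Q = 42.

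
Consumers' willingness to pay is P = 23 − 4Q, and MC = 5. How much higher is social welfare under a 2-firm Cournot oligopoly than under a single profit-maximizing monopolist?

A monopolist chooses Q where MR = MC. MR = 23 − 8Q; setting this equal to 5 gives Q = 2.25 and P = 14.
CS = ½·(23 − 14)·2.25 = 10.125; PS = (14 − 5)·2.25 = 20.25; TS = 30.375.
In a 2-firm Cournot equilibrium, symmetry and the first-order condition give q = (23 − 5)/(12) = 1.5. So Q = 3 and P = 11.
CS = ½·(23 − 11)·3 = 18; PS = (11 − 5)·3 = 18; TS = 36.
Change in social welfare: 36 − 30.375 = 5.625.

TS rises by 5.625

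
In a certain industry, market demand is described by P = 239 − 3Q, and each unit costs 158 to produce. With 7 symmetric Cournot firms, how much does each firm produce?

With 7 symmetric Cournot firms, each firm's FOC gives 239 − 24q = 158, so q = 3.375, Q = 7·3.375 = 23.625, and P = 168.125.

q_i = 3.375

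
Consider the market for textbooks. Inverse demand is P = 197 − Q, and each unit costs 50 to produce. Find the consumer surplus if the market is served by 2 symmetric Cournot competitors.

With 2 symmetric Cournot firms, each firm's FOC gives 197 − 3q = 50, so q = 49, Q = 2·49 = 98, and P = 99.
CS = ½·(197 − 99)·98 = 4802.

CS = 4802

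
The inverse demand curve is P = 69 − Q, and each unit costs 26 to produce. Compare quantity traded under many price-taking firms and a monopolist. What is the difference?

Perfect competition: P = MC = 26, so 69 − Q = 26 and Q = 43.
A monopolist chooses Q where MR = MC. MR = 69 − 2Q; setting this equal to 26 gives Q = 21.5 and P = 47.5.
Change in quantity traded: 21.5 − 43 = −21.5.

Q falls by 21.5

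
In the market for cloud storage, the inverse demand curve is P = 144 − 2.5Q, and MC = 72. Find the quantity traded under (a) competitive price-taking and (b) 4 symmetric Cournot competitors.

Under competition P = MC = 72, so Q = (144 − 72)/2.5 = 28.8.
With 4 symmetric Cournot firms, each firm's FOC gives 144 − 12.5q = 72, so q = 5.76, Q = 4·5.76 = 23.04, and P = 86.4.

Competition: Q = 28.8; Cournot: Q = 23.04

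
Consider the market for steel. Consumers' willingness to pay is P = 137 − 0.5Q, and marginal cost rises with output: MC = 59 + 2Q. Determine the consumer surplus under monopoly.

The monopolist equates marginal revenue to marginal cost: 137 − Q = 59 + 2Q, so Q = 26. From demand, P = 124.
CS = ½·(137 − 124)·26 = 169.

CS = 169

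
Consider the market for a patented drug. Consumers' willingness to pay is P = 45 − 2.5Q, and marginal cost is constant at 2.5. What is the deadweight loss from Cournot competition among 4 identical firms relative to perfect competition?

DWL = 14.45

Competitive firms price at marginal cost: P = 2.5, giving Q = 17.
With 4 symmetric Cournot firms, each firm's FOC gives 45 − 12.5q = 2.5, so q = 3.4, Q = 4·3.4 = 13.6, and P = 11.
DWL is the triangle between Q = 13.6 and Q = 17: ½·(17 − 13.6)·(11 − 2.5) = 14.45.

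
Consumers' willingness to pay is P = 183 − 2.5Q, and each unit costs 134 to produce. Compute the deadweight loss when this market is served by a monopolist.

Under competition P = MC = 134, so Q = (183 − 134)/2.5 = 19.6.
A monopolist chooses Q where MR = MC. MR = 183 − 5Q; setting this equal to 134 gives Q = 9.8 and P = 158.5.
DWL is the triangle between Q = 9.8 and Q = 19.6: ½·(19.6 − 9.8)·(158.5 − 134) = 120.05.

DWL = 120.05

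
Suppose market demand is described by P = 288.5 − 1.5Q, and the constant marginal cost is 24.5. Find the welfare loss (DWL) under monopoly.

DWL = 5808

Competitive firms price at marginal cost: P = 24.5, giving Q = 176.
Monopoly sets MR = MC: 288.5 − 3Q = 24.5 ⇒ Q = 88, P = 288.5 − 1.5·88 = 156.5.
DWL is the triangle between Q = 88 and Q = 176: ½·(176 − 88)·(156.5 − 24.5) = 5808.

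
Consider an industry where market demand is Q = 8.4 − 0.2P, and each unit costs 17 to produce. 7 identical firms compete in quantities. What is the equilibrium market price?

Inverting demand: P = 42 − 5Q.
In a 7-firm Cournot equilibrium, symmetry and the first-order condition give q = (42 − 17)/(40) = 0.625. So Q = 4.375 and P = 20.125.

P = 20.125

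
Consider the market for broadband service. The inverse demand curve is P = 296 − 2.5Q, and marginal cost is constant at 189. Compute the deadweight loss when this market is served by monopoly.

Perfect competition: P = MC = 189, so 296 − 2.5Q = 189 and Q = 42.8.
A monopolist chooses Q where MR = MC. MR = 296 − 5Q; setting this equal to 189 gives Q = 21.4 and P = 242.5.
DWL is the triangle between Q = 21.4 and Q = 42.8: ½·(42.8 − 21.4)·(242.5 − 189) = 572.45.

DWL = 572.45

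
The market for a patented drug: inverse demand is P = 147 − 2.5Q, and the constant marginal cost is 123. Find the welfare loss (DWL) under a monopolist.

Under competition P = MC = 123, so Q = (147 − 123)/2.5 = 9.6.
Monopoly sets MR = MC: 147 − 5Q = 123 ⇒ Q = 4.8, P = 147 − 2.5·4.8 = 135.
DWL is the triangle between Q = 4.8 and Q = 9.6: ½·(9.6 − 4.8)·(135 − 123) = 28.8.

DWL = 28.8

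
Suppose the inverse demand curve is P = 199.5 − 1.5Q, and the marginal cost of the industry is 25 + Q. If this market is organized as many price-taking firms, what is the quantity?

Q = 69.8

Competitive equilibrium sets price equal to marginal cost: 199.5 − 1.5Q = 25 + Q, so Q = 69.8 and P = 94.8.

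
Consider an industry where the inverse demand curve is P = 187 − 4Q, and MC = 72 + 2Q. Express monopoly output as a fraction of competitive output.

Q_m/Q_c = 0.6

Monopoly sets MR = MC: 187 − 8Q = 72 + 2Q ⇒ Q = 11.5, P = 187 − 4·11.5 = 141.
Competitive equilibrium sets price equal to marginal cost: 187 − 4Q = 72 + 2Q, so Q = 115/6 and P = 331/3.
Ratio Q_m/Q_c = 11.5/(115/6) = 0.6.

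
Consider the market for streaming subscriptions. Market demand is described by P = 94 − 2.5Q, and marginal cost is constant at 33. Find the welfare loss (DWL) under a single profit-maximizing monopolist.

DWL = 186.05

Under competition P = MC = 33, so Q = (94 − 33)/2.5 = 24.4.
A monopolist chooses Q where MR = MC. MR = 94 − 5Q; setting this equal to 33 gives Q = 12.2 and P = 63.5.
DWL is the triangle between Q = 12.2 and Q = 24.4: ½·(24.4 − 12.2)·(63.5 − 33) = 186.05.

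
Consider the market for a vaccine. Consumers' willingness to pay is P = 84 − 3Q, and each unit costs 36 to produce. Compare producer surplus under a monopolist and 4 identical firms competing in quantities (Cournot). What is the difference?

A monopolist chooses Q where MR = MC. MR = 84 − 6Q; setting this equal to 36 gives Q = 8 and P = 60.
PS = (60 − 36)·8 = 192.
In a 4-firm Cournot equilibrium, symmetry and the first-order condition give q = (84 − 36)/(15) = 3.2. So Q = 12.8 and P = 45.6.
PS = (45.6 − 36)·12.8 = 122.88.
Change in producer surplus: 122.88 − 192 = −69.12.

PS falls by 69.12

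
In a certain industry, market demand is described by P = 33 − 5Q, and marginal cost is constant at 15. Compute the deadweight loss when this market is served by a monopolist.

DWL = 8.1

Under competition P = MC = 15, so Q = (33 − 15)/5 = 3.6.
The monopolist equates marginal revenue to marginal cost: 33 − 10Q = 15, so Q = 1.8. From demand, P = 24.
DWL is the triangle between Q = 1.8 and Q = 3.6: ½·(3.6 − 1.8)·(24 − 15) = 8.1.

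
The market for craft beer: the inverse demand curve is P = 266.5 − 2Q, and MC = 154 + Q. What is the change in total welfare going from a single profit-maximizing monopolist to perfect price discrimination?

Total welfare rises by 337.5

The monopolist equates marginal revenue to marginal cost: 266.5 − 4Q = 154 + Q, so Q = 22.5. From demand, P = 221.5.
CS = ½·(266.5 − 221.5)·22.5 = 506.25; PS = (221.5·22.5 − 154·22.5 − ½·1·22.5²) = 1265.625; TS = 1771.875.
With perfect price discrimination, output is the efficient level Q = 37.5 (where demand meets MC), but every buyer pays their willingness to pay: CS = 0 and PS = total surplus.
TS = 2109.375 (equal to competitive TS).
Change in total welfare: 2109.375 − 1771.875 = 337.5.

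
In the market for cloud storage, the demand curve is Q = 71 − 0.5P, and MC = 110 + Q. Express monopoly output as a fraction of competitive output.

Inverting demand: P = 142 − 2Q.
The monopolist equates marginal revenue to marginal cost: 142 − 4Q = 110 + Q, so Q = 6.4. From demand, P = 129.2.
Competitive equilibrium sets price equal to marginal cost: 142 − 2Q = 110 + Q, so Q = 32/3 and P = 362/3.
Ratio Q_m/Q_c = 6.4/(32/3) = 0.6.

Q_m/Q_c = 0.6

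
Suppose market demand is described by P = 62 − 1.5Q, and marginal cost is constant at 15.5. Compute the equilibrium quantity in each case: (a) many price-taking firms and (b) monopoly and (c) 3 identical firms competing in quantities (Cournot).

Under competition P = MC = 15.5, so Q = (62 − 15.5)/1.5 = 31.
A monopolist chooses Q where MR = MC. MR = 62 − 3Q; setting this equal to 15.5 gives Q = 15.5 and P = 38.75.
With 3 symmetric Cournot firms, each firm's FOC gives 62 − 6q = 15.5, so q = 7.75, Q = 3·7.75 = 23.25, and P = 27.125.

Competition: Q = 31; Monopoly: Q = 15.5; Cournot: Q = 23.25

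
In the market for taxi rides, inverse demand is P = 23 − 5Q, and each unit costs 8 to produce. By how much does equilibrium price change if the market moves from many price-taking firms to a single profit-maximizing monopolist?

Under competition P = MC = 8, so Q = (23 − 8)/5 = 3.
Monopoly sets MR = MC: 23 − 10Q = 8 ⇒ Q = 1.5, P = 23 − 5·1.5 = 15.5.
Change in equilibrium price: 15.5 − 8 = 7.5.

Equilibrium price rises by 7.5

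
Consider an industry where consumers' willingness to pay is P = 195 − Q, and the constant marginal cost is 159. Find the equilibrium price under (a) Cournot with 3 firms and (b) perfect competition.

Cournot: P = 168; Competition: P = 159

With 3 symmetric Cournot firms, each firm's FOC gives 195 − 4q = 159, so q = 9, Q = 3·9 = 27, and P = 168.
Perfect competition: P = MC = 159, so 195 − Q = 159 and Q = 36.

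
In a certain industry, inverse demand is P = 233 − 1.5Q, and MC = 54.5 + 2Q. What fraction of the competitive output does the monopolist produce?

Q_m/Q_c = 0.7

The monopolist equates marginal revenue to marginal cost: 233 − 3Q = 54.5 + 2Q, so Q = 35.7. From demand, P = 179.45.
Under competition P = MC: 233 − 1.5Q = 54.5 + 2Q ⇒ Q = 51, P = 156.5.
Ratio Q_m/Q_c = 35.7/51 = 0.7.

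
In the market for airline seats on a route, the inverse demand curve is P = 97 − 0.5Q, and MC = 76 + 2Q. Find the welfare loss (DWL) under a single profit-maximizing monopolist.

Competitive equilibrium sets price equal to marginal cost: 97 − 0.5Q = 76 + 2Q, so Q = 8.4 and P = 92.8.
The monopolist equates marginal revenue to marginal cost: 97 − Q = 76 + 2Q, so Q = 7. From demand, P = 93.5.
CS = ½·(97 − 92.8)·8.4 = 17.64; PS = (92.8·8.4 − 76·8.4 − ½·2·8.4²) = 70.56; TS = 88.2.
CS = ½·(97 − 93.5)·7 = 12.25; PS = (93.5·7 − 76·7 − ½·2·7²) = 73.5; TS = 85.75.
DWL = 88.2 − 85.75 = 2.45.

DWL = 2.45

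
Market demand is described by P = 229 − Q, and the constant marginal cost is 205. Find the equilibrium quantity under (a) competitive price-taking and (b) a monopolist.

Competitive firms price at marginal cost: P = 205, giving Q = 24.
A monopolist chooses Q where MR = MC. MR = 229 − 2Q; setting this equal to 205 gives Q = 12 and P = 217.

Competition: Q = 24; Monopoly: Q = 12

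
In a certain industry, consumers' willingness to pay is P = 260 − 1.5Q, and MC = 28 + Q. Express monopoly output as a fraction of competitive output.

Monopoly sets MR = MC: 260 − 3Q = 28 + Q ⇒ Q = 58, P = 260 − 1.5·58 = 173.
Under competition P = MC: 260 − 1.5Q = 28 + Q ⇒ Q = 92.8, P = 120.8.
Ratio Q_m/Q_c = 58/92.8 = 0.625.

Q_m/Q_c = 0.625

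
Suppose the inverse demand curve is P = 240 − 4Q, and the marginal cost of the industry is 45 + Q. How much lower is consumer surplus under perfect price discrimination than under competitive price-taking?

CS falls by 3042

Competitive equilibrium sets price equal to marginal cost: 240 − 4Q = 45 + Q, so Q = 39 and P = 84.
CS = ½·(240 − 84)·39 = 3042.
Under first-degree price discrimination the firm charges each unit its demand price and produces up to where P = MC, i.e. Q = 39. Consumer surplus is zero; producer surplus equals total surplus.
CS = 0.
Change in consumer surplus: 0 − 3042 = −3042.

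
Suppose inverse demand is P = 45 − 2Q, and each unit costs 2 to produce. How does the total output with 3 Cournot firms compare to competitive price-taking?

In a 3-firm Cournot equilibrium, symmetry and the first-order condition give q = (45 − 2)/(8) = 5.375. So Q = 16.125 and P = 12.75.
Competitive firms price at marginal cost: P = 2, giving Q = 21.5.

Cournot: Q = 16.125; Competition: Q = 21.5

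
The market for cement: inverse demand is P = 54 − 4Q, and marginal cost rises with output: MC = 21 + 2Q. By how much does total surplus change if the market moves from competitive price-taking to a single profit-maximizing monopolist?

Total surplus falls by 14.52

Under competition P = MC: 54 − 4Q = 21 + 2Q ⇒ Q = 5.5, P = 32.
CS = ½·(54 − 32)·5.5 = 60.5; PS = (32·5.5 − 21·5.5 − ½·2·5.5²) = 30.25; TS = 90.75.
A monopolist chooses Q where MR = MC. MR = 54 − 8Q; setting this equal to 21 + 2Q gives Q = 3.3 and P = 40.8.
CS = ½·(54 − 40.8)·3.3 = 21.78; PS = (40.8·3.3 − 21·3.3 − ½·2·3.3²) = 54.45; TS = 76.23.
Change in total surplus: 76.23 − 90.75 = −14.52.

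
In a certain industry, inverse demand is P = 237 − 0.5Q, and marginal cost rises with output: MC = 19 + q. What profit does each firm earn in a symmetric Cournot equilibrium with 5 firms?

With 5 symmetric Cournot firms, each firm's FOC gives 237 − 3q = 19 + q, so q = 54.5, Q = 5·54.5 = 272.5, and P = 100.75.
Each firm's profit = 100.75·54.5 − (19·54.5 + ½·1·54.5²) = 2970.25.

π_i = 2970.25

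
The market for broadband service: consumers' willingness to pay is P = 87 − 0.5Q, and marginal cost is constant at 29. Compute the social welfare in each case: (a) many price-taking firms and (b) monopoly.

Under competition P = MC = 29, so Q = (87 − 29)/0.5 = 116.
CS = ½·(87 − 29)·116 = 3364; PS = (29 − 29)·116 = 0; TS = 3364.
The monopolist equates marginal revenue to marginal cost: 87 − Q = 29, so Q = 58. From demand, P = 58.
CS = ½·(87 − 58)·58 = 841; PS = (58 − 29)·58 = 1682; TS = 2523.

Competition: TS = 3364; Monopoly: TS = 2523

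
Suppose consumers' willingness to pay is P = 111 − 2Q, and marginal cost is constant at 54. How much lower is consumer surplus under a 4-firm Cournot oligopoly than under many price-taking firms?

CS falls by 292.41

Under competition P = MC = 54, so Q = (111 − 54)/2 = 28.5.
CS = ½·(111 − 54)·28.5 = 812.25.
Cournot with 4 identical firms: the symmetric best-response condition is 111 − 10q = 54. Each firm produces q = 5.7, total output Q = 22.8, price P = 65.4.
CS = ½·(111 − 65.4)·22.8 = 519.84.
Change in consumer surplus: 519.84 − 812.25 = −292.41.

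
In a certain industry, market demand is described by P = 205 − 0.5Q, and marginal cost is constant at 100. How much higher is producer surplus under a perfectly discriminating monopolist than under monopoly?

Monopoly sets MR = MC: 205 − Q = 100 ⇒ Q = 105, P = 205 − 0.5·105 = 152.5.
PS = (152.5 − 100)·105 = 5512.5.
Under first-degree price discrimination the firm charges each unit its demand price and produces up to where P = MC, i.e. Q = 210. Consumer surplus is zero; producer surplus equals total surplus.
PS = ½·(205 − 100)·210 = 11025.
Change in producer surplus: 11025 − 5512.5 = 5512.5.

Producer surplus rises by 5512.5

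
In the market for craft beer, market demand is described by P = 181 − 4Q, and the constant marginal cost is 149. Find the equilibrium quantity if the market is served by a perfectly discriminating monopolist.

Under first-degree price discrimination the firm charges each unit its demand price and produces up to where P = MC, i.e. Q = 8. Consumer surplus is zero; producer surplus equals total surplus.

Q = 8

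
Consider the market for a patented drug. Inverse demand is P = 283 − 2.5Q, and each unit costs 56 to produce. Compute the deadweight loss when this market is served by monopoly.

DWL = 2576.45

Under competition P = MC = 56, so Q = (283 − 56)/2.5 = 90.8.
A monopolist chooses Q where MR = MC. MR = 283 − 5Q; setting this equal to 56 gives Q = 45.4 and P = 169.5.
DWL is the triangle between Q = 45.4 and Q = 90.8: ½·(90.8 − 45.4)·(169.5 − 56) = 2576.45.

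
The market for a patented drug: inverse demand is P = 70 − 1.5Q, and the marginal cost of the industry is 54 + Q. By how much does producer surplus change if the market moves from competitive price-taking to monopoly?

PS rises by 11.52

Under competition P = MC: 70 − 1.5Q = 54 + Q ⇒ Q = 6.4, P = 60.4.
PS = P·Q − VC(Q) = 60.4·6.4 − (54·6.4 + ½·1·6.4²) = 20.48.
The monopolist equates marginal revenue to marginal cost: 70 − 3Q = 54 + Q, so Q = 4. From demand, P = 64.
PS = P·Q − VC(Q) = 64·4 − (54·4 + ½·1·4²) = 32.
Change in producer surplus: 32 − 20.48 = 11.52.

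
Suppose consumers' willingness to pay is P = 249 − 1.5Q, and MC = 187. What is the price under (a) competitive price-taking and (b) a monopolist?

Competition: P = 187; Monopoly: P = 218

Under competition P = MC = 187, so Q = (249 − 187)/1.5 = 124/3.
The monopolist equates marginal revenue to marginal cost: 249 − 3Q = 187, so Q = 62/3. From demand, P = 218.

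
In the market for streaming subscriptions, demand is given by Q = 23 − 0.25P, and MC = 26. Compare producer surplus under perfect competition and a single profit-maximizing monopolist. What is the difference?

Inverting demand: P = 92 − 4Q.
Competitive firms price at marginal cost: P = 26, giving Q = 16.5.
PS = (26 − 26)·16.5 = 0.
The monopolist equates marginal revenue to marginal cost: 92 − 8Q = 26, so Q = 8.25. From demand, P = 59.
PS = (59 − 26)·8.25 = 272.25.
Change in producer surplus: 272.25 − 0 = 272.25.

Producer surplus rises by 272.25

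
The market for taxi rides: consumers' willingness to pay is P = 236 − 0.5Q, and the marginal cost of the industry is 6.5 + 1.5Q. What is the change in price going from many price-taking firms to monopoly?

Under competition P = MC: 236 − 0.5Q = 6.5 + 1.5Q ⇒ Q = 114.75, P = 178.625.
A monopolist chooses Q where MR = MC. MR = 236 − Q; setting this equal to 6.5 + 1.5Q gives Q = 91.8 and P = 190.1.
Change in price: 190.1 − 178.625 = 11.475.

P rises by 11.475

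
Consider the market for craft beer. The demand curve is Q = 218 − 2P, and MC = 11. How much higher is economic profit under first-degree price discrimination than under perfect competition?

Economic profit rises by 9604

Inverting demand: P = 109 − 0.5Q.
Under competition P = MC = 11, so Q = (109 − 11)/0.5 = 196.
Profit = (11 − 11)·196 = 0.
Under first-degree price discrimination the firm charges each unit its demand price and produces up to where P = MC, i.e. Q = 196. Consumer surplus is zero; producer surplus equals total surplus.
PS equals the full surplus area, 9604. Profit = 9604 = 9604.
Change in economic profit: 9604 − 0 = 9604.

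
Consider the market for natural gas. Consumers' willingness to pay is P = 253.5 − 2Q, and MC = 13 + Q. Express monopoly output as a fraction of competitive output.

The monopolist equates marginal revenue to marginal cost: 253.5 − 4Q = 13 + Q, so Q = 48.1. From demand, P = 157.3.
Competitive equilibrium sets price equal to marginal cost: 253.5 − 2Q = 13 + Q, so Q = 481/6 and P = 559/6.
Ratio Q_m/Q_c = 48.1/(481/6) = 0.6.

Q_m/Q_c = 0.6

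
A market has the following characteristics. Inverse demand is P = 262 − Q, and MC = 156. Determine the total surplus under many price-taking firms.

TS = 5618

Competitive firms price at marginal cost: P = 156, giving Q = 106.
CS = ½·(262 − 156)·106 = 5618; PS = (156 − 156)·106 = 0; TS = 5618.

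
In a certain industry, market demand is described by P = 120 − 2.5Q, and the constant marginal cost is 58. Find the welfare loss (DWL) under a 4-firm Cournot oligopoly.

DWL = 30.752

Under competition P = MC = 58, so Q = (120 − 58)/2.5 = 24.8.
With 4 symmetric Cournot firms, each firm's FOC gives 120 − 12.5q = 58, so q = 4.96, Q = 4·4.96 = 19.84, and P = 70.4.
DWL is the triangle between Q = 19.84 and Q = 24.8: ½·(24.8 − 19.84)·(70.4 − 58) = 30.752.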